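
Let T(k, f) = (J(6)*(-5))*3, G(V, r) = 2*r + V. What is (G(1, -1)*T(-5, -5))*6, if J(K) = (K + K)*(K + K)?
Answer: 12960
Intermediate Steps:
G(V, r) = V + 2*r
J(K) = 4*K² (J(K) = (2*K)*(2*K) = 4*K²)
T(k, f) = -2160 (T(k, f) = ((4*6²)*(-5))*3 = ((4*36)*(-5))*3 = (144*(-5))*3 = -720*3 = -2160)
(G(1, -1)*T(-5, -5))*6 = ((1 + 2*(-1))*(-2160))*6 = ((1 - 2)*(-2160))*6 = -1*(-2160)*6 = 2160*6 = 12960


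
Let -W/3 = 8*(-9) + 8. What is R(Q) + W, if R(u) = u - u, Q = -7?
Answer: 192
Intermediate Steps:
R(u) = 0
W = 192 (W = -3*(8*(-9) + 8) = -3*(-72 + 8) = -3*(-64) = 192)
R(Q) + W = 0 + 192 = 192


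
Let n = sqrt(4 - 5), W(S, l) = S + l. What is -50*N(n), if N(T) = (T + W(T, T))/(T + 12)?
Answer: 30*I*(-12 + I)/29 ≈ -1.0345 - 12.414*I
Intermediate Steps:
n = I (n = sqrt(-1) = I ≈ 1.0*I)
N(T) = 3*T/(12 + T) (N(T) = (T + (T + T))/(T + 12) = (T + 2*T)/(12 + T) = (3*T)/(12 + T) = 3*T/(12 + T))
-50*N(n) = -150*I/(12 + I) = -150*I*(12 - I)/145 = -30*I*(12 - I)/29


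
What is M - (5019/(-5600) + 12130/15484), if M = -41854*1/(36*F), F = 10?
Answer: -3237191117/27871200 ≈ -116.15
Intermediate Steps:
M = -20927/180 (M = -41854/(10*36) = -41854/360 = -41854*1/360 = -20927/180 ≈ -116.26)
M - (5019/(-5600) + 12130/15484) = -20927/180 - (5019/(-5600) + 12130/15484) = -20927/180 - (5019*(-1/5600) + 12130*(1/15484)) = -20927/180 - (-717/800 + 6065/7742) = -20927/180 - 1*(-349507/3096800) = -20927/180 + 349507/3096800 = -3237191117/27871200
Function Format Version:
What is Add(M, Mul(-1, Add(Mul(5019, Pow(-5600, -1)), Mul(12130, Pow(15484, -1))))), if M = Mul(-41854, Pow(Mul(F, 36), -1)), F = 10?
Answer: Rational(-3237191117, 27871200) ≈ -116.15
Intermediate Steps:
M = Rational(-20927, 180) (M = Mul(-41854, Pow(Mul(10, 36), -1)) = Mul(-41854, Pow(360, -1)) = Mul(-41854, Rational(1, 360)) = Rational(-20927, 180) ≈ -116.26)
Add(M, Mul(-1, Add(Mul(5019, Pow(-5600, -1)), Mul(12130, Pow(15484, -1))))) = Add(Rational(-20927, 180), Mul(-1, Add(Mul(5019, Pow(-5600, -1)), Mul(12130, Pow(15484, -1))))) = Add(Rational(-20927, 180), Mul(-1, Add(Mul(5019, Rational(-1, 5600)), Mul(12130, Rational(1, 15484))))) = Add(Rational(-20927, 180), Mul(-1, Add(Rational(-717, 800), Rational(6065, 7742)))) = Add(Rational(-20927, 180), Mul(-1, Rational(-349507, 3096800))) = Add(Rational(-20927, 180), Rational(349507, 3096800)) = Rational(-3237191117, 27871200)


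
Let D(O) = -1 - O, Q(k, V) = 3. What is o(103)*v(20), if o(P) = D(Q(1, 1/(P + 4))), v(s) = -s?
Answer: 80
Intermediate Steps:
o(P) = -4 (o(P) = -1 - 1*3 = -1 - 3 = -4)
o(103)*v(20) = -(-4)*20 = -4*(-20) = 80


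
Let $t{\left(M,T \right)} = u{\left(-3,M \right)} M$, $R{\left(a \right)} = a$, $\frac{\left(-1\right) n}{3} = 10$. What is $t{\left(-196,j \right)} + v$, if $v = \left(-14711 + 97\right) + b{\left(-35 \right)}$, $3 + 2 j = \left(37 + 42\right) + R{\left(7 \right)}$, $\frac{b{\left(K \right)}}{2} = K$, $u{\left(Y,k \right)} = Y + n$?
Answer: $-8216$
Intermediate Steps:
$n = -30$ ($n = \left(-3\right) 10 = -30$)
$u{\left(Y,k \right)} = -30 + Y$ ($u{\left(Y,k \right)} = Y - 30 = -30 + Y$)
$b{\left(K \right)} = 2 K$
$j = \frac{83}{2}$ ($j = - \frac{3}{2} + \frac{\left(37 + 42\right) + 7}{2} = - \frac{3}{2} + \frac{79 + 7}{2} = - \frac{3}{2} + \frac{1}{2} \cdot 86 = - \frac{3}{2} + 43 = \frac{83}{2} \approx 41.5$)
$v = -14684$ ($v = \left(-14711 + 97\right) + 2 \left(-35\right) = -14614 - 70 = -14684$)
$t{\left(M,T \right)} = - 33 M$ ($t{\left(M,T \right)} = \left(-30 - 3\right) M = - 33 M$)
$t{\left(-196,j \right)} + v = \left(-33\right) \left(-196\right) - 14684 = 6468 - 14684 = -8216$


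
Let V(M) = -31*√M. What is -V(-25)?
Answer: 155*I ≈ 155.0*I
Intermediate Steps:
-V(-25) = -(-31)*√(-25) = -(-31)*5*I = -(-155)*I = 155*I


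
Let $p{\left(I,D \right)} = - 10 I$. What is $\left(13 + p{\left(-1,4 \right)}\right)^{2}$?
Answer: $529$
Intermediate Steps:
$\left(13 + p{\left(-1,4 \right)}\right)^{2} = \left(13 - -10\right)^{2} = \left(13 + 10\right)^{2} = 23^{2} = 529$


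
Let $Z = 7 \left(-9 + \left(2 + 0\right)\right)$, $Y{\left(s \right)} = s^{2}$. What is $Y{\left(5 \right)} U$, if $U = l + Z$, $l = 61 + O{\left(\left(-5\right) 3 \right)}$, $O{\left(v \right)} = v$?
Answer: $-75$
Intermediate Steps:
$l = 46$ ($l = 61 - 15 = 46$)
$Z = -49$ ($Z = 7 \left(-9 + 2\right) = 7 \left(-7\right) = -49$)
$U = -3$ ($U = 46 - 49 = -3$)
$Y{\left(5 \right)} U = 5^{2} \left(-3\right) = 25 \left(-3\right) = -75$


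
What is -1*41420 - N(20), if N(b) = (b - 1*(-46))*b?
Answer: -42740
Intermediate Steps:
N(b) = b*(46 + b) (N(b) = (b + 46)*b = (46 + b)*b = b*(46 + b))
-1*41420 - N(20) = -1*41420 - 20*(46 + 20) = -41420 - 20*66 = -41420 - 1*1320 = -41420 - 1320 = -42740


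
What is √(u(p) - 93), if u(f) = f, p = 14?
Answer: I*√79 ≈ 8.8882*I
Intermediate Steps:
√(u(p) - 93) = √(14 - 93) = √(-79) = I*√79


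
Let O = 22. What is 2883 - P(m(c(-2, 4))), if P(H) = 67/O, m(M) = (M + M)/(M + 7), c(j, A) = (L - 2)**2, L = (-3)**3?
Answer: 63359/22 ≈ 2880.0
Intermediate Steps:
L = -27
c(j, A) = 841 (c(j, A) = (-27 - 2)**2 = (-29)**2 = 841)
m(M) = 2*M/(7 + M) (m(M) = (2*M)/(7 + M) = 2*M/(7 + M))
P(H) = 67/22
2883 - P(m(c(-2, 4))) = 2883 - 1*67/22 = 2883 - 67/22 = 63359/22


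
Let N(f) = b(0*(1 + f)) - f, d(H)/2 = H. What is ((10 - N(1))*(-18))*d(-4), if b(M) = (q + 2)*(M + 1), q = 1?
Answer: 1152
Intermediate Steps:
d(H) = 2*H
b(M) = 3 + 3*M (b(M) = (1 + 2)*(M + 1) = 3*(1 + M) = 3 + 3*M)
N(f) = 3 - f (N(f) = (3 + 3*(0*(1 + f))) - f = (3 + 3*0) - f = (3 + 0) - f = 3 - f)
((10 - N(1))*(-18))*d(-4) = ((10 - (3 - 1*1))*(-18))*(2*(-4)) = ((10 - (3 - 1))*(-18))*(-8) = ((10 - 1*2)*(-18))*(-8) = ((10 - 2)*(-18))*(-8) = (8*(-18))*(-8) = -144*(-8) = 1152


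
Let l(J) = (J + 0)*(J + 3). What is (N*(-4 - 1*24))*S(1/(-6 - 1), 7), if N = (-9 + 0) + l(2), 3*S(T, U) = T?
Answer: 4/3 ≈ 1.3333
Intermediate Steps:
l(J) = J*(3 + J)
S(T, U) = T/3
N = 1 (N = (-9 + 0) + 2*(3 + 2) = -9 + 2*5 = -9 + 10 = 1)
(N*(-4 - 1*24))*S(1/(-6 - 1), 7) = (1*(-4 - 1*24))*(1/(3*(-6 - 1))) = (1*(-4 - 24))*((⅓)/(-7)) = (1*(-28))*((⅓)*(-⅐)) = -28*(-1/21) = 4/3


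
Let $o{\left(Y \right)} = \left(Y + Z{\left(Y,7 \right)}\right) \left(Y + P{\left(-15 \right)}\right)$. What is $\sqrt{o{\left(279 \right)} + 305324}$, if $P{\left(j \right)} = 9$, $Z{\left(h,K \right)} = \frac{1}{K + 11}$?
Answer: $2 \sqrt{96423} \approx 621.04$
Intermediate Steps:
$Z{\left(h,K \right)} = \frac{1}{11 + K}$
$o{\left(Y \right)} = \left(9 + Y\right) \left(\frac{1}{18} + Y\right)$ ($o{\left(Y \right)} = \left(Y + \frac{1}{11 + 7}\right) \left(Y + 9\right) = \left(Y + \frac{1}{18}\right) \left(9 + Y\right) = \left(\frac{1}{18} + Y\right) \left(9 + Y\right) = \left(9 + Y\right) \left(\frac{1}{18} + Y\right)$)
$\sqrt{o{\left(279 \right)} + 305324} = \sqrt{\left(\frac{1}{2} + 279^{2} + \frac{163}{18} \cdot 279\right) + 305324} = \sqrt{\left(\frac{1}{2} + 77841 + \frac{5053}{2}\right) + 305324} = \sqrt{80368 + 305324} = \sqrt{385692} = 2 \sqrt{96423}$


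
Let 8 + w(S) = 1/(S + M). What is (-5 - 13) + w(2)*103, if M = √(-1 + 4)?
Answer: -636 - 103*√3 ≈ -814.40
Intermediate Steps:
M = √3 ≈ 1.7320
w(S) = -8 + 1/(S + √3)
(-5 - 13) + w(2)*103 = (-5 - 13) + ((1 - 8*2 - 8*√3)/(2 + √3))*103 = -18 + ((1 - 16 - 8*√3)/(2 + √3))*103 = -18 + ((-15 - 8*√3)/(2 + √3))*103 = -18 + 103*(-15 - 8*√3)/(2 + √3)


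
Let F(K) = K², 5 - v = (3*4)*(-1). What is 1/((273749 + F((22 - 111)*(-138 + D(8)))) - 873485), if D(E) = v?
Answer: 1/115371625 ≈ 8.6676e-9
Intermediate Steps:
v = 17 (v = 5 - 3*4*(-1) = 5 - 12*(-1) = 5 - 1*(-12) = 5 + 12 = 17)
D(E) = 17
1/((273749 + F((22 - 111)*(-138 + D(8)))) - 873485) = 1/((273749 + ((22 - 111)*(-138 + 17))²) - 873485) = 1/((273749 + (-89*(-121))²) - 873485) = 1/((273749 + 10769²) - 873485) = 1/((273749 + 115971361) - 873485) = 1/(116245110 - 873485) = 1/115371625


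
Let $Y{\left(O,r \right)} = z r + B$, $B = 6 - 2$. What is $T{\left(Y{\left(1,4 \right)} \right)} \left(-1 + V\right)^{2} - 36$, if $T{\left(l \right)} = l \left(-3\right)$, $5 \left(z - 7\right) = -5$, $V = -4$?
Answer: $-2136$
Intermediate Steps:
$z = 6$ ($z = 7 + \frac{1}{5} \left(-5\right) = 7 - 1 = 6$)
$B = 4$
$Y{\left(O,r \right)} = 4 + 6 r$ ($Y{\left(O,r \right)} = 6 r + 4 = 4 + 6 r$)
$T{\left(l \right)} = - 3 l$
$T{\left(Y{\left(1,4 \right)} \right)} \left(-1 + V\right)^{2} - 36 = - 3 \left(4 + 6 \cdot 4\right) \left(-1 - 4\right)^{2} - 36 = - 3 \left(4 + 24\right) \left(-5\right)^{2} - 36 = \left(-3\right) 28 \cdot 25 - 36 = \left(-84\right) 25 - 36 = -2100 - 36 = -2136$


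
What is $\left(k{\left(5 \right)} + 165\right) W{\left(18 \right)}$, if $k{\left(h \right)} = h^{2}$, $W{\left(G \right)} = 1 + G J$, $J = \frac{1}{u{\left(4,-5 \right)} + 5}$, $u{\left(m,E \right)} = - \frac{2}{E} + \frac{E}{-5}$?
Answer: $\frac{5795}{8} \approx 724.38$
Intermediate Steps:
$u{\left(m,E \right)} = - \frac{2}{E} - \frac{E}{5}$ ($u{\left(m,E \right)} = - \frac{2}{E} + E \left(- \frac{1}{5}\right) = - \frac{2}{E} - \frac{E}{5}$)
$J = \frac{5}{32}$ ($J = \frac{1}{\left(- \frac{2}{-5} - -1\right) + 5} = \frac{1}{\left(\left(-2\right) \left(- \frac{1}{5}\right) + 1\right) + 5} = \frac{1}{\left(\frac{2}{5} + 1\right) + 5} = \frac{1}{\frac{7}{5} + 5} = \frac{1}{\frac{32}{5}} = \frac{5}{32} \approx 0.15625$)
$W{\left(G \right)} = 1 + \frac{5 G}{32}$ ($W{\left(G \right)} = 1 + G \frac{5}{32} = 1 + \frac{5 G}{32}$)
$\left(k{\left(5 \right)} + 165\right) W{\left(18 \right)} = \left(5^{2} + 165\right) \left(1 + \frac{5}{32} \cdot 18\right) = \left(25 + 165\right) \left(1 + \frac{45}{16}\right) = 190 \cdot \frac{61}{16} = \frac{5795}{8}$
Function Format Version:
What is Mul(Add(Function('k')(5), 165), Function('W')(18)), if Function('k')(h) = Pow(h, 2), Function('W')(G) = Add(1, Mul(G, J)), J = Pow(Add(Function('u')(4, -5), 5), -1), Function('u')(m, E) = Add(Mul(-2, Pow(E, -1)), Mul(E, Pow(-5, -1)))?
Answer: Rational(5795, 8) ≈ 724.38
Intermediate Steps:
Function('u')(m, E) = Add(Mul(-2, Pow(E, -1)), Mul(Rational(-1, 5), E)) (Function('u')(m, E) = Add(Mul(-2, Pow(E, -1)), Mul(E, Rational(-1, 5))) = Add(Mul(-2, Pow(E, -1)), Mul(Rational(-1, 5), E)))
J = Rational(5, 32) (J = Pow(Add(Add(Mul(-2, Pow(-5, -1)), Mul(Rational(-1, 5), -5)), 5), -1) = Pow(Add(Add(Mul(-2, Rational(-1, 5)), 1), 5), -1) = Pow(Add(Add(Rational(2, 5), 1), 5), -1) = Pow(Add(Rational(7, 5), 5), -1) = Pow(Rational(32, 5), -1) = Rational(5, 32) ≈ 0.15625)
Function('W')(G) = Add(1, Mul(Rational(5, 32), G)) (Function('W')(G) = Add(1, Mul(G, Rational(5, 32))) = Add(1, Mul(Rational(5, 32), G)))
Mul(Add(Function('k')(5), 165), Function('W')(18)) = Mul(Add(Pow(5, 2), 165), Add(1, Mul(Rational(5, 32), 18))) = Mul(Add(25, 165), Add(1, Rational(45, 16))) = Mul(190, Rational(61, 16)) = Rational(5795, 8)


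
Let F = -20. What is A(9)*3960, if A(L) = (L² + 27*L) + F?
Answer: 1203840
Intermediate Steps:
A(L) = -20 + L² + 27*L (A(L) = (L² + 27*L) - 20 = -20 + L² + 27*L)
A(9)*3960 = (-20 + 9² + 27*9)*3960 = (-20 + 81 + 243)*3960 = 304*3960 = 1203840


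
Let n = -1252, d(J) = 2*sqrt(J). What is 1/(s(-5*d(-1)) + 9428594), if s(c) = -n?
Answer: 1/9429846 ≈ 1.0605e-7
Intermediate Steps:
s(c) = 1252 (s(c) = -1*(-1252) = 1252)
1/(s(-5*d(-1)) + 9428594) = 1/(1252 + 9428594) = 1/9429846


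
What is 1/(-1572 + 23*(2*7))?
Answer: -1/1250 ≈ -0.00080000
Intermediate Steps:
1/(-1572 + 23*(2*7)) = 1/(-1572 + 23*14) = 1/(-1572 + 322) = 1/(-1250) = -1/1250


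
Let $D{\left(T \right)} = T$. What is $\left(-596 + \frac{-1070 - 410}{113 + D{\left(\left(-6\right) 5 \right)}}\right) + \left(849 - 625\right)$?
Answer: $- \frac{32356}{83} \approx -389.83$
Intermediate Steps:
$\left(-596 + \frac{-1070 - 410}{113 + D{\left(\left(-6\right) 5 \right)}}\right) + \left(849 - 625\right) = \left(-596 + \frac{-1070 - 410}{113 - 30}\right) + \left(849 - 625\right) = \left(-596 - \frac{1480}{113 - 30}\right) + \left(849 - 625\right) = \left(-596 - \frac{1480}{83}\right) + 224 = - \frac{50948}{83} + 224 = - \frac{32356}{83}$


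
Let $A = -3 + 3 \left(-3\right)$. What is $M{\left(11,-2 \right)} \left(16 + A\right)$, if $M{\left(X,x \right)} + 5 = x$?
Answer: $-28$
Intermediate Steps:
$M{\left(X,x \right)} = -5 + x$
$A = -12$ ($A = -3 - 9 = -12$)
$M{\left(11,-2 \right)} \left(16 + A\right) = \left(-5 - 2\right) \left(16 - 12\right) = \left(-7\right) 4 = -28$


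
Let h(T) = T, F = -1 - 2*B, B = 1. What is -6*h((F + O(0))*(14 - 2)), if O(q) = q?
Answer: 216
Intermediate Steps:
F = -3 (F = -1 - 2*1 = -1 - 2 = -3)
-6*h((F + O(0))*(14 - 2)) = -6*(-3 + 0)*(14 - 2) = -(-18)*12 = -6*(-36) = 216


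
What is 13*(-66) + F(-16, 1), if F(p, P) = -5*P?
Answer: -863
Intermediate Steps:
13*(-66) + F(-16, 1) = 13*(-66) - 5*1 = -858 - 5 = -863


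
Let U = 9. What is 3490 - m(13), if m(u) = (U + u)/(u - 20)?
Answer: 24452/7 ≈ 3493.1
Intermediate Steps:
m(u) = (9 + u)/(-20 + u) (m(u) = (9 + u)/(u - 20) = (9 + u)/(-20 + u))
3490 - m(13) = 3490 - (9 + 13)/(-20 + 13) = 3490 - 22/(-7) = 3490 - (-1)*22/7 = 3490 - 1*(-22/7) = 3490 + 22/7 = 24452/7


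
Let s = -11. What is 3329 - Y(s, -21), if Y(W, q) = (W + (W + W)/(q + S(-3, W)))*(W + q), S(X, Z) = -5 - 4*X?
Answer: 21191/7 ≈ 3027.3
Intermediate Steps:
Y(W, q) = (W + q)*(W + 2*W/(7 + q)) (Y(W, q) = (W + (W + W)/(q + (-5 - 4*(-3))))*(W + q) = (W + (2*W)/(q + (-5 + 12)))*(W + q) = (W + (2*W)/(q + 7))*(W + q) = (W + (2*W)/(7 + q))*(W + q) = (W + 2*W/(7 + q))*(W + q) = (W + q)*(W + 2*W/(7 + q)))
3329 - Y(s, -21) = 3329 - (-11)*((-21)² + 9*(-11) + 9*(-21) - 11*(-21))/(7 - 21) = 3329 - (-11)*(441 - 99 - 189 + 231)/(-14) = 3329 - (-11)*(-1)*384/14 = 3329 - 1*2112/7 = 3329 - 2112/7 = 21191/7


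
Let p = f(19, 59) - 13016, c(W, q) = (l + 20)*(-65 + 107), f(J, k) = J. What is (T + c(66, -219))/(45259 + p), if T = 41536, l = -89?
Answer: 19319/16131 ≈ 1.1976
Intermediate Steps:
c(W, q) = -2898 (c(W, q) = (-89 + 20)*(-65 + 107) = -69*42 = -2898)
p = -12997 (p = 19 - 13016 = -12997)
(T + c(66, -219))/(45259 + p) = (41536 - 2898)/(45259 - 12997) = 38638/32262 = 38638*(1/32262) = 19319/16131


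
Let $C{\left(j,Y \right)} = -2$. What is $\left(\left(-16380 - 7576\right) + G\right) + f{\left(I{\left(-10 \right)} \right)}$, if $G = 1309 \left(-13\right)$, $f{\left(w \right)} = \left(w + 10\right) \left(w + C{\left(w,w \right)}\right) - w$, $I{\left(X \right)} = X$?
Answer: $-40963$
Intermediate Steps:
$f{\left(w \right)} = - w + \left(-2 + w\right) \left(10 + w\right)$ ($f{\left(w \right)} = \left(w + 10\right) \left(w - 2\right) - w = \left(10 + w\right) \left(-2 + w\right) - w = \left(-2 + w\right) \left(10 + w\right) - w = - w + \left(-2 + w\right) \left(10 + w\right)$)
$G = -17017$
$\left(\left(-16380 - 7576\right) + G\right) + f{\left(I{\left(-10 \right)} \right)} = \left(\left(-16380 - 7576\right) - 17017\right) + \left(-20 + \left(-10\right)^{2} + 7 \left(-10\right)\right) = \left(\left(-16380 - 7576\right) - 17017\right) - -10 = \left(-23956 - 17017\right) + 10 = -40973 + 10 = -40963$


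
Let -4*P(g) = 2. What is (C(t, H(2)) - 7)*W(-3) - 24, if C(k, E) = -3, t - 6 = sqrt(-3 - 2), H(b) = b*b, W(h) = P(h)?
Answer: -19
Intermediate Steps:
P(g) = -1/2 (P(g) = -1/4*2 = -1/2)
W(h) = -1/2
H(b) = b**2
t = 6 + I*sqrt(5) (t = 6 + sqrt(-3 - 2) = 6 + sqrt(-5) = 6 + I*sqrt(5) ≈ 6.0 + 2.2361*I)
(C(t, H(2)) - 7)*W(-3) - 24 = (-3 - 7)*(-1/2) - 24 = -10*(-1/2) - 24 = 5 - 24 = -19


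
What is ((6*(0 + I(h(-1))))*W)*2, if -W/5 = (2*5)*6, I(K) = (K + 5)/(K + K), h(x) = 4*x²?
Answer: -4050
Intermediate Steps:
I(K) = (5 + K)/(2*K) (I(K) = (5 + K)/((2*K)) = (5 + K)*(1/(2*K)) = (5 + K)/(2*K))
W = -300 (W = -5*2*5*6 = -50*6 = -5*60 = -300)
((6*(0 + I(h(-1))))*W)*2 = ((6*(0 + (5 + 4*(-1)²)/(2*((4*(-1)²)))))*(-300))*2 = ((6*(0 + (5 + 4*1)/(2*((4*1)))))*(-300))*2 = ((6*(0 + (½)*(5 + 4)/4))*(-300))*2 = ((6*(0 + (½)*(¼)*9))*(-300))*2 = ((6*(0 + 9/8))*(-300))*2 = ((6*(9/8))*(-300))*2 = ((27/4)*(-300))*2 = -2025*2 = -4050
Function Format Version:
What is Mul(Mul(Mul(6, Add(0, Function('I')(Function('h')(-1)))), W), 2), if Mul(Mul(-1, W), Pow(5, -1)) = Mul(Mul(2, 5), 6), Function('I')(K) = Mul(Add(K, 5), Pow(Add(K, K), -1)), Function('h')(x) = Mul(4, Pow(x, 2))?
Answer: -4050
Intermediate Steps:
Function('I')(K) = Mul(Rational(1, 2), Pow(K, -1), Add(5, K)) (Function('I')(K) = Mul(Add(5, K), Pow(Mul(2, K), -1)) = Mul(Add(5, K), Mul(Rational(1, 2), Pow(K, -1))) = Mul(Rational(1, 2), Pow(K, -1), Add(5, K)))
W = -300 (W = Mul(-5, Mul(Mul(2, 5), 6)) = Mul(-5, Mul(10, 6)) = Mul(-5, 60) = -300)
Mul(Mul(Mul(6, Add(0, Function('I')(Function('h')(-1)))), W), 2) = Mul(Mul(Mul(6, Add(0, Mul(Rational(1, 2), Pow(Mul(4, Pow(-1, 2)), -1), Add(5, Mul(4, Pow(-1, 2)))))), -300), 2) = Mul(Mul(Mul(6, Add(0, Mul(Rational(1, 2), Pow(Mul(4, 1), -1), Add(5, Mul(4, 1))))), -300), 2) = Mul(Mul(Mul(6, Add(0, Mul(Rational(1, 2), Pow(4, -1), Add(5, 4)))), -300), 2) = Mul(Mul(Mul(6, Add(0, Mul(Rational(1, 2), Rational(1, 4), 9))), -300), 2) = Mul(Mul(Mul(6, Add(0, Rational(9, 8))), -300), 2) = Mul(Mul(Mul(6, Rational(9, 8)), -300), 2) = Mul(Mul(Rational(27, 4), -300), 2) = Mul(-2025, 2) = -4050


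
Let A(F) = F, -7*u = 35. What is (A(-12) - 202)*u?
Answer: 1070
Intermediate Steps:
u = -5 (u = -⅐*35 = -5)
(A(-12) - 202)*u = (-12 - 202)*(-5) = -214*(-5) = 1070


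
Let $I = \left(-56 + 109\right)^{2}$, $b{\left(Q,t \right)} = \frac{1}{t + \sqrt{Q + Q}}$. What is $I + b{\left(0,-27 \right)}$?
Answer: $\frac{75842}{27} \approx 2809.0$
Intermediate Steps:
$b{\left(Q,t \right)} = \frac{1}{t + \sqrt{2} \sqrt{Q}}$ ($b{\left(Q,t \right)} = \frac{1}{t + \sqrt{2 Q}} = \frac{1}{t + \sqrt{2} \sqrt{Q}}$)
$I = 2809$ ($I = 53^{2} = 2809$)
$I + b{\left(0,-27 \right)} = 2809 + \frac{1}{-27 + \sqrt{2} \sqrt{0}} = 2809 + \frac{1}{-27 + \sqrt{2} \cdot 0} = 2809 + \frac{1}{-27 + 0} = 2809 + \frac{1}{-27} = 2809 - \frac{1}{27} = \frac{75842}{27}$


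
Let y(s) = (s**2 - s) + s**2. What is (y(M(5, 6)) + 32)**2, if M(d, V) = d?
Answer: 5929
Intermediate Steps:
y(s) = -s + 2*s**2
(y(M(5, 6)) + 32)**2 = (5*(-1 + 2*5) + 32)**2 = (5*(-1 + 10) + 32)**2 = (5*9 + 32)**2 = (45 + 32)**2 = 77**2 = 5929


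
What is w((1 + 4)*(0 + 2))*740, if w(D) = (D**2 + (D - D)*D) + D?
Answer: 81400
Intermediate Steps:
w(D) = D + D**2 (w(D) = (D**2 + 0*D) + D = (D**2 + 0) + D = D**2 + D = D + D**2)
w((1 + 4)*(0 + 2))*740 = (((1 + 4)*(0 + 2))*(1 + (1 + 4)*(0 + 2)))*740 = ((5*2)*(1 + 5*2))*740 = (10*(1 + 10))*740 = (10*11)*740 = 110*740 = 81400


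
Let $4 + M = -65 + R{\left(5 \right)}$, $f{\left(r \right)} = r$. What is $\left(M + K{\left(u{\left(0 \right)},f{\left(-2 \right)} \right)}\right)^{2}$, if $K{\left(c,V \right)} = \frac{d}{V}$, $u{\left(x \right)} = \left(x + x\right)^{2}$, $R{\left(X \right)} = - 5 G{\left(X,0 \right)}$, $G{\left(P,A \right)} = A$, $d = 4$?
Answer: $5041$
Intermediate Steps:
$R{\left(X \right)} = 0$ ($R{\left(X \right)} = \left(-5\right) 0 = 0$)
$M = -69$ ($M = -4 + \left(-65 + 0\right) = -4 - 65 = -69$)
$u{\left(x \right)} = 4 x^{2}$ ($u{\left(x \right)} = \left(2 x\right)^{2} = 4 x^{2}$)
$K{\left(c,V \right)} = \frac{4}{V}$
$\left(M + K{\left(u{\left(0 \right)},f{\left(-2 \right)} \right)}\right)^{2} = \left(-69 + \frac{4}{-2}\right)^{2} = \left(-69 + 4 \left(- \frac{1}{2}\right)\right)^{2} = \left(-69 - 2\right)^{2} = \left(-71\right)^{2} = 5041$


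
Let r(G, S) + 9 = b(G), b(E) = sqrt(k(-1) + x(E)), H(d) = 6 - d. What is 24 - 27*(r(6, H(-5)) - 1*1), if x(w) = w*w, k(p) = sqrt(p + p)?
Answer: 294 - 27*sqrt(36 + I*sqrt(2)) ≈ 131.97 - 3.1814*I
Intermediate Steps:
k(p) = sqrt(2)*sqrt(p) (k(p) = sqrt(2*p) = sqrt(2)*sqrt(p))
x(w) = w**2
b(E) = sqrt(E**2 + I*sqrt(2)) (b(E) = sqrt(sqrt(2)*sqrt(-1) + E**2) = sqrt(sqrt(2)*I + E**2) = sqrt(I*sqrt(2) + E**2) = sqrt(E**2 + I*sqrt(2)))
r(G, S) = -9 + sqrt(G**2 + I*sqrt(2))
24 - 27*(r(6, H(-5)) - 1*1) = 24 - 27*((-9 + sqrt(6**2 + I*sqrt(2))) - 1*1) = 24 - 27*((-9 + sqrt(36 + I*sqrt(2))) - 1) = 24 - 27*(-10 + sqrt(36 + I*sqrt(2))) = 24 + (270 - 27*sqrt(36 + I*sqrt(2))) = 294 - 27*sqrt(36 + I*sqrt(2))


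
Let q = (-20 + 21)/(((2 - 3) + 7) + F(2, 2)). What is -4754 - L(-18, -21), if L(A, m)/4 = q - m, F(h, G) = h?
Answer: -9677/2 ≈ -4838.5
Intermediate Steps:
q = ⅛ (q = (-20 + 21)/(((2 - 3) + 7) + 2) = 1/((-1 + 7) + 2) = 1/(6 + 2) = 1/8 = 1*(⅛) = ⅛ ≈ 0.12500)
L(A, m) = ½ - 4*m (L(A, m) = 4*(⅛ - m) = ½ - 4*m)
-4754 - L(-18, -21) = -4754 - (½ - 4*(-21)) = -4754 - (½ + 84) = -4754 - 1*169/2 = -4754 - 169/2 = -9677/2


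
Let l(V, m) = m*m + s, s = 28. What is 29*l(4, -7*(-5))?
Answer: 36337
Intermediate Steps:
l(V, m) = 28 + m**2 (l(V, m) = m*m + 28 = m**2 + 28 = 28 + m**2)
29*l(4, -7*(-5)) = 29*(28 + (-7*(-5))**2) = 29*(28 + 35**2) = 29*(28 + 1225) = 29*1253 = 36337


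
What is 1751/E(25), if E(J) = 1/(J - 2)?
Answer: 40273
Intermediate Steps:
E(J) = 1/(-2 + J)
1751/E(25) = 1751/(1/(-2 + 25)) = 1751/(1/23) = 1751*23 = 40273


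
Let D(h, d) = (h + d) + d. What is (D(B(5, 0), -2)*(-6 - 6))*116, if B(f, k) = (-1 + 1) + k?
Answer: 5568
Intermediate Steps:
B(f, k) = k (B(f, k) = 0 + k = k)
D(h, d) = h + 2*d (D(h, d) = (d + h) + d = h + 2*d)
(D(B(5, 0), -2)*(-6 - 6))*116 = ((0 + 2*(-2))*(-6 - 6))*116 = ((0 - 4)*(-12))*116 = -4*(-12)*116 = 48*116 = 5568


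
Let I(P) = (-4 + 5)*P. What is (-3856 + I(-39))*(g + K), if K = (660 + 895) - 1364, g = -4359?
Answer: 16234360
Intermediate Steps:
I(P) = P (I(P) = 1*P = P)
K = 191 (K = 1555 - 1364 = 191)
(-3856 + I(-39))*(g + K) = (-3856 - 39)*(-4359 + 191) = -3895*(-4168) = 16234360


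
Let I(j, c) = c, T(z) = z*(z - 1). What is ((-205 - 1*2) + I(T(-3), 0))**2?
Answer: 42849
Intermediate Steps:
T(z) = z*(-1 + z)
((-205 - 1*2) + I(T(-3), 0))**2 = ((-205 - 1*2) + 0)**2 = ((-205 - 2) + 0)**2 = (-207 + 0)**2 = (-207)**2 = 42849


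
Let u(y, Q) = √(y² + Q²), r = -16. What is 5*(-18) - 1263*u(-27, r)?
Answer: -90 - 1263*√985 ≈ -39729.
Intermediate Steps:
u(y, Q) = √(Q² + y²)
5*(-18) - 1263*u(-27, r) = 5*(-18) - 1263*√((-16)² + (-27)²) = -90 - 1263*√(256 + 729) = -90 - 1263*√985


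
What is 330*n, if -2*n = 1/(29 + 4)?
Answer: -5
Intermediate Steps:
n = -1/66 (n = -1/(2*(29 + 4)) = -½/33 = -½*1/33 = -1/66 ≈ -0.015152)
330*n = 330*(-1/66) = -5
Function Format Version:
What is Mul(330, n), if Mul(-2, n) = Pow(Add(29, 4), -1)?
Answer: -5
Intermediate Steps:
n = Rational(-1, 66) (n = Mul(Rational(-1, 2), Pow(Add(29, 4), -1)) = Mul(Rational(-1, 2), Pow(33, -1)) = Mul(Rational(-1, 2), Rational(1, 33)) = Rational(-1, 66) ≈ -0.015152)
Mul(330, n) = Mul(330, Rational(-1, 66)) = -5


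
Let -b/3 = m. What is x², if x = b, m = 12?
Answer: 1296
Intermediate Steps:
b = -36 (b = -3*12 = -36)
x = -36
x² = (-36)² = 1296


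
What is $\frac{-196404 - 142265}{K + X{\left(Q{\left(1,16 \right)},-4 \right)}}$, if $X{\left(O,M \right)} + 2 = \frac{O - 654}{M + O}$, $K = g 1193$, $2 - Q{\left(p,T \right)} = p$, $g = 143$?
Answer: $- \frac{1016007}{512444} \approx -1.9827$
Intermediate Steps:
$Q{\left(p,T \right)} = 2 - p$
$K = 170599$ ($K = 143 \cdot 1193 = 170599$)
$X{\left(O,M \right)} = -2 + \frac{-654 + O}{M + O}$ ($X{\left(O,M \right)} = -2 + \frac{O - 654}{M + O} = -2 + \frac{-654 + O}{M + O}$)
$\frac{-196404 - 142265}{K + X{\left(Q{\left(1,16 \right)},-4 \right)}} = \frac{-196404 - 142265}{170599 + \frac{-654 - \left(2 - 1\right) - -8}{-4 + \left(2 - 1\right)}} = - \frac{338669}{170599 + \frac{-654 - \left(2 - 1\right) + 8}{-4 + \left(2 - 1\right)}} = - \frac{338669}{170599 + \frac{-654 - 1 + 8}{-4 + 1}} = - \frac{338669}{170599 + \frac{-654 - 1 + 8}{-3}} = - \frac{338669}{170599 - - \frac{647}{3}} = - \frac{338669}{170599 + \frac{647}{3}} = - \frac{338669}{\frac{512444}{3}} = \left(-338669\right) \frac{3}{512444} = - \frac{1016007}{512444}$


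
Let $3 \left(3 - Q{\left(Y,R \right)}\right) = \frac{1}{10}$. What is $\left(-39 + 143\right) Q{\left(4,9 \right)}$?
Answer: $\frac{4628}{15} \approx 308.53$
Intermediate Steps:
$Q{\left(Y,R \right)} = \frac{89}{30}$ ($Q{\left(Y,R \right)} = 3 - \frac{1}{3 \cdot 10} = 3 - \frac{1}{30} = \frac{89}{30}$)
$\left(-39 + 143\right) Q{\left(4,9 \right)} = \left(-39 + 143\right) \frac{89}{30} = 104 \cdot \frac{89}{30} = \frac{4628}{15}$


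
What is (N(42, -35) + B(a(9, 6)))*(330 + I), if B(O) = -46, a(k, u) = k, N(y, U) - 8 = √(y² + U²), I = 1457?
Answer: -67906 + 12509*√61 ≈ 29792.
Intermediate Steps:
N(y, U) = 8 + √(U² + y²) (N(y, U) = 8 + √(y² + U²) = 8 + √(U² + y²))
(N(42, -35) + B(a(9, 6)))*(330 + I) = ((8 + √((-35)² + 42²)) - 46)*(330 + 1457) = ((8 + √(1225 + 1764)) - 46)*1787 = ((8 + √2989) - 46)*1787 = ((8 + 7*√61) - 46)*1787 = (-38 + 7*√61)*1787 = -67906 + 12509*√61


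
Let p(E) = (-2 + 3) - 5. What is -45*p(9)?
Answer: 180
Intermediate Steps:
p(E) = -4 (p(E) = 1 - 5 = -4)
-45*p(9) = -45*(-4) = 180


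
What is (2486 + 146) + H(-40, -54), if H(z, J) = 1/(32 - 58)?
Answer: 68431/26 ≈ 2632.0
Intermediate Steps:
H(z, J) = -1/26 (H(z, J) = 1/(-26) = -1/26)
(2486 + 146) + H(-40, -54) = (2486 + 146) - 1/26 = 2632 - 1/26 = 68431/26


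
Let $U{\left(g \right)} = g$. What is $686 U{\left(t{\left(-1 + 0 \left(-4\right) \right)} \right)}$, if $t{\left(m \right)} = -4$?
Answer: $-2744$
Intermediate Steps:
$686 U{\left(t{\left(-1 + 0 \left(-4\right) \right)} \right)} = 686 \left(-4\right) = -2744$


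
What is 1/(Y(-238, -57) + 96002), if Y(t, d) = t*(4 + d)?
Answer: 1/108616 ≈ 9.2067e-6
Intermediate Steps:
1/(Y(-238, -57) + 96002) = 1/(-238*(4 - 57) + 96002) = 1/(-238*(-53) + 96002) = 1/(12614 + 96002) = 1/108616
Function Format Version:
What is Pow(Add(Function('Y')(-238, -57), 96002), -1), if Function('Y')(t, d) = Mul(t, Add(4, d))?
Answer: Rational(1, 108616) ≈ 9.2067e-6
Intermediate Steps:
Pow(Add(Function('Y')(-238, -57), 96002), -1) = Pow(Add(Mul(-238, Add(4, -57)), 96002), -1) = Pow(Add(Mul(-238, -53), 96002), -1) = Pow(Add(12614, 96002), -1) = Pow(108616, -1) = Rational(1, 108616)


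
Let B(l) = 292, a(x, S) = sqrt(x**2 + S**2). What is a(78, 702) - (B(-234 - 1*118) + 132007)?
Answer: -132299 + 78*sqrt(82) ≈ -1.3159e+5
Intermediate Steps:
a(x, S) = sqrt(S**2 + x**2)
a(78, 702) - (B(-234 - 1*118) + 132007) = sqrt(702**2 + 78**2) - (292 + 132007) = sqrt(492804 + 6084) - 1*132299 = sqrt(498888) - 132299 = 78*sqrt(82) - 132299 = -132299 + 78*sqrt(82)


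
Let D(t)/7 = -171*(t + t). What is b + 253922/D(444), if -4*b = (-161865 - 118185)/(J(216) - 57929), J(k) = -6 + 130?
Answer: -8909676791/6144301548 ≈ -1.4501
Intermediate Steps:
J(k) = 124
D(t) = -2394*t (D(t) = 7*(-171*(t + t)) = 7*(-342*t) = -2394*t)
b = -28005/23122 (b = -(-161865 - 118185)/(4*(124 - 57929)) = -(-140025)/(2*(-57805)) = -(-140025)*(-1)/(2*57805) = -¼*56010/11561 = -28005/23122 ≈ -1.2112)
b + 253922/D(444) = -28005/23122 + 253922/((-2394*444)) = -28005/23122 + 253922/(-1062936) = -28005/23122 + 253922*(-1/1062936) = -28005/23122 - 126961/531468 = -8909676791/6144301548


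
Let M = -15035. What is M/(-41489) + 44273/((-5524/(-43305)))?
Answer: 79544547385925/229185236 ≈ 3.4708e+5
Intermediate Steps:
M/(-41489) + 44273/((-5524/(-43305))) = -15035/(-41489) + 44273/((-5524/(-43305))) = -15035*(-1/41489) + 44273/((-5524*(-1/43305))) = 15035/41489 + 44273/(5524/43305) = 15035/41489 + 44273*(43305/5524) = 15035/41489 + 1917242265/5524 = 79544547385925/229185236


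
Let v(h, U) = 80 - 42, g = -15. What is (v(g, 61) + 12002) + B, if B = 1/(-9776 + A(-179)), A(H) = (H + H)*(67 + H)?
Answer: 365052801/30320 ≈ 12040.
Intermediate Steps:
A(H) = 2*H*(67 + H) (A(H) = (2*H)*(67 + H) = 2*H*(67 + H))
v(h, U) = 38
B = 1/30320 (B = 1/(-9776 + 2*(-179)*(67 - 179)) = 1/(-9776 + 2*(-179)*(-112)) = 1/(-9776 + 40096) = 1/30320 ≈ 3.2982e-5)
(v(g, 61) + 12002) + B = (38 + 12002) + 1/30320 = 12040 + 1/30320 = 365052801/30320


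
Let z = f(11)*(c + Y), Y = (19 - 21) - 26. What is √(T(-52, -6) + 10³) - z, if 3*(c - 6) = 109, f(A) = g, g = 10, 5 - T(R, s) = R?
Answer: -430/3 + √1057 ≈ -110.82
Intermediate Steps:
T(R, s) = 5 - R
f(A) = 10
c = 127/3 (c = 6 + (⅓)*109 = 6 + 109/3 = 127/3 ≈ 42.333)
Y = -28 (Y = -2 - 26 = -28)
z = 430/3 (z = 10*(127/3 - 28) = 10*(43/3) = 430/3 ≈ 143.33)
√(T(-52, -6) + 10³) - z = √((5 - 1*(-52)) + 10³) - 1*430/3 = √((5 + 52) + 1000) - 430/3 = √(57 + 1000) - 430/3 = √1057 - 430/3 = -430/3 + √1057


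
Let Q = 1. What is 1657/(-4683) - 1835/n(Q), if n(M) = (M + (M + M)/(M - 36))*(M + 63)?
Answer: -33807251/1098944 ≈ -30.763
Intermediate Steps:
n(M) = (63 + M)*(M + 2*M/(-36 + M)) (n(M) = (M + (2*M)/(-36 + M))*(63 + M) = (M + 2*M/(-36 + M))*(63 + M) = (63 + M)*(M + 2*M/(-36 + M)))
1657/(-4683) - 1835/n(Q) = 1657/(-4683) - 1835*(-36 + 1)/(-2142 + 1² + 29*1) = 1657*(-1/4683) - 1835*(-35/(-2142 + 1 + 29)) = -1657/4683 - 1835/(1*(-1/35)*(-2112)) = -1657/4683 - 1835/2112/35 = -1657/4683 - 1835*35/2112 = -1657/4683 - 64225/2112 = -33807251/1098944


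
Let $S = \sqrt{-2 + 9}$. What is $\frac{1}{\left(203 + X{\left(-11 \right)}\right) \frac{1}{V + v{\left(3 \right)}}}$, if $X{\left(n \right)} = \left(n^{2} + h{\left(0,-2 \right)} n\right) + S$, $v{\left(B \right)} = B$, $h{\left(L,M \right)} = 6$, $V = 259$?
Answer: $\frac{67596}{66557} - \frac{262 \sqrt{7}}{66557} \approx 1.0052$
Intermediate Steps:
$S = \sqrt{7} \approx 2.6458$
$X{\left(n \right)} = \sqrt{7} + n^{2} + 6 n$ ($X{\left(n \right)} = \left(n^{2} + 6 n\right) + \sqrt{7} = \sqrt{7} + n^{2} + 6 n$)
$\frac{1}{\left(203 + X{\left(-11 \right)}\right) \frac{1}{V + v{\left(3 \right)}}} = \frac{1}{\left(203 + \left(\sqrt{7} + \left(-11\right)^{2} + 6 \left(-11\right)\right)\right) \frac{1}{259 + 3}} = \frac{1}{\left(203 + \left(\sqrt{7} + 121 - 66\right)\right) \frac{1}{262}} = \frac{1}{\left(203 + \left(55 + \sqrt{7}\right)\right) \frac{1}{262}} = \frac{1}{\left(258 + \sqrt{7}\right) \frac{1}{262}} = \frac{1}{\frac{129}{131} + \frac{\sqrt{7}}{262}}$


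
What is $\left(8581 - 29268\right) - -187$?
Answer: $-20500$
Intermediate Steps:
$\left(8581 - 29268\right) - -187 = -20687 + \left(212 - 25\right) = -20687 + 187 = -20500$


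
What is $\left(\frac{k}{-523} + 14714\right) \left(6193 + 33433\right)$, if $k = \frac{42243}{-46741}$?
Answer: $\frac{14253145758832570}{24445543} \approx 5.8306 \cdot 10^{8}$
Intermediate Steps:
$k = - \frac{42243}{46741}$ ($k = 42243 \left(- \frac{1}{46741}\right) = - \frac{42243}{46741} \approx -0.90377$)
$\left(\frac{k}{-523} + 14714\right) \left(6193 + 33433\right) = \left(- \frac{42243}{46741 \left(-523\right)} + 14714\right) \left(6193 + 33433\right) = \left(\left(- \frac{42243}{46741}\right) \left(- \frac{1}{523}\right) + 14714\right) 39626 = \left(\frac{42243}{24445543} + 14714\right) 39626 = \frac{359691761945}{24445543} \cdot 39626 = \frac{14253145758832570}{24445543}$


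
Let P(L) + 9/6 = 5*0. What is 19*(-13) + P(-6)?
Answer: -497/2 ≈ -248.50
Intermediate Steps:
P(L) = -3/2 (P(L) = -3/2 + 5*0 = -3/2 + 0 = -3/2)
19*(-13) + P(-6) = 19*(-13) - 3/2 = -247 - 3/2 = -497/2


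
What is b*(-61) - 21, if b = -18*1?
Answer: 1077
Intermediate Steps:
b = -18
b*(-61) - 21 = -18*(-61) - 21 = 1098 - 21 = 1077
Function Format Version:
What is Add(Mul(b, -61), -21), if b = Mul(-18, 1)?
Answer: 1077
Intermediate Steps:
b = -18
Add(Mul(b, -61), -21) = Add(Mul(-18, -61), -21) = Add(1098, -21) = 1077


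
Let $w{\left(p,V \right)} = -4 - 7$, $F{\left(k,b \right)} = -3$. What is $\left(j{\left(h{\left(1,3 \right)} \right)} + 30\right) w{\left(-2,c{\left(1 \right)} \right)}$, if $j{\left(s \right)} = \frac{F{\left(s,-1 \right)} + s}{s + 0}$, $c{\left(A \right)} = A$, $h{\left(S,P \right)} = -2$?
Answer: $- \frac{715}{2} \approx -357.5$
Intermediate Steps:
$w{\left(p,V \right)} = -11$ ($w{\left(p,V \right)} = -4 - 7 = -11$)
$j{\left(s \right)} = \frac{-3 + s}{s}$ ($j{\left(s \right)} = \frac{-3 + s}{s + 0} = \frac{-3 + s}{s}$)
$\left(j{\left(h{\left(1,3 \right)} \right)} + 30\right) w{\left(-2,c{\left(1 \right)} \right)} = \left(\frac{-3 - 2}{-2} + 30\right) \left(-11\right) = \left(\left(- \frac{1}{2}\right) \left(-5\right) + 30\right) \left(-11\right) = \left(\frac{5}{2} + 30\right) \left(-11\right) = \frac{65}{2} \left(-11\right) = - \frac{715}{2}$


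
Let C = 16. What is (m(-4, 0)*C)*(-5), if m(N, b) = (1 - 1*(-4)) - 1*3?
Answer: -160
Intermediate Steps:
m(N, b) = 2 (m(N, b) = (1 + 4) - 3 = 5 - 3 = 2)
(m(-4, 0)*C)*(-5) = (2*16)*(-5) = 32*(-5) = -160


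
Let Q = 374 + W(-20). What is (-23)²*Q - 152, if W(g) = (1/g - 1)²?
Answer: 79310889/400 ≈ 1.9828e+5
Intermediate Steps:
W(g) = (-1 + 1/g)²
Q = 150041/400 (Q = 374 + (-1 - 20)²/(-20)² = 374 + (1/400)*(-21)² = 374 + (1/400)*441 = 374 + 441/400 = 150041/400 ≈ 375.10)
(-23)²*Q - 152 = (-23)²*(150041/400) - 152 = 529*(150041/400) - 152 = 79371689/400 - 152 = 79310889/400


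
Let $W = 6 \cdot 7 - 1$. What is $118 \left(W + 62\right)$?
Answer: $12154$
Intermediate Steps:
$W = 41$ ($W = 42 - 1 = 41$)
$118 \left(W + 62\right) = 118 \left(41 + 62\right) = 118 \cdot 103 = 12154$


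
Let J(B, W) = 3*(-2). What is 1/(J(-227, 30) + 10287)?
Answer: 1/10281 ≈ 9.7267e-5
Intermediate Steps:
J(B, W) = -6
1/(J(-227, 30) + 10287) = 1/(-6 + 10287) = 1/10281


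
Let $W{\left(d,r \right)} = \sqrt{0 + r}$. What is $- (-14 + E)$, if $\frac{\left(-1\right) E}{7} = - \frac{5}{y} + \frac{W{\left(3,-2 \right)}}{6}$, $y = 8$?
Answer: $\frac{77}{8} + \frac{7 i \sqrt{2}}{6} \approx 9.625 + 1.6499 i$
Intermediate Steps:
$W{\left(d,r \right)} = \sqrt{r}$
$E = \frac{35}{8} - \frac{7 i \sqrt{2}}{6}$ ($E = - 7 \left(- \frac{5}{8} + \frac{\sqrt{-2}}{6}\right) = - 7 \left(\left(-5\right) \frac{1}{8} + i \sqrt{2} \cdot \frac{1}{6}\right) = - 7 \left(- \frac{5}{8} + \frac{i \sqrt{2}}{6}\right) = \frac{35}{8} - \frac{7 i \sqrt{2}}{6} \approx 4.375 - 1.6499 i$)
$- (-14 + E) = - (-14 + \left(\frac{35}{8} - \frac{7 i \sqrt{2}}{6}\right)) = - (- \frac{77}{8} - \frac{7 i \sqrt{2}}{6}) = \frac{77}{8} + \frac{7 i \sqrt{2}}{6}$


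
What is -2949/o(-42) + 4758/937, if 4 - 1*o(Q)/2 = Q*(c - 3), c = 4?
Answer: -2325477/86204 ≈ -26.976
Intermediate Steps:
o(Q) = 8 - 2*Q (o(Q) = 8 - 2*Q*(4 - 3) = 8 - 2*Q)
-2949/o(-42) + 4758/937 = -2949/(8 - 2*(-42)) + 4758/937 = -2949/(8 + 84) + 4758*(1/937) = -2949/92 + 4758/937 = -2325477/86204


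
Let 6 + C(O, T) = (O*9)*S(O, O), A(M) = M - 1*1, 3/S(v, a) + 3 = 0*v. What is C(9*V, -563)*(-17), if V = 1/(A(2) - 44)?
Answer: 3009/43 ≈ 69.977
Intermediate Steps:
S(v, a) = -1 (S(v, a) = 3/(-3 + 0*v) = 3/(-3 + 0) = 3/(-3) = 3*(-⅓) = -1)
A(M) = -1 + M (A(M) = M - 1 = -1 + M)
V = -1/43 (V = 1/((-1 + 2) - 44) = 1/(1 - 44) = 1/(-43) = -1/43 ≈ -0.023256)
C(O, T) = -6 - 9*O (C(O, T) = -6 + (O*9)*(-1) = -6 + (9*O)*(-1) = -6 - 9*O)
C(9*V, -563)*(-17) = (-6 - 81*(-1)/43)*(-17) = (-6 - 9*(-9/43))*(-17) = (-6 + 81/43)*(-17) = -177/43*(-17) = 3009/43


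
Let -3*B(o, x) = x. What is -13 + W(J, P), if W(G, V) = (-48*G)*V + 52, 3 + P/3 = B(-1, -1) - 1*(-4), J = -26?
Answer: 5031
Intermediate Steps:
B(o, x) = -x/3
P = 4 (P = -9 + 3*(-⅓*(-1) - 1*(-4)) = -9 + 3*(⅓ + 4) = -9 + 3*(13/3) = -9 + 13 = 4)
W(G, V) = 52 - 48*G*V (W(G, V) = -48*G*V + 52 = 52 - 48*G*V)
-13 + W(J, P) = -13 + (52 - 48*(-26)*4) = -13 + (52 + 4992) = -13 + 5044 = 5031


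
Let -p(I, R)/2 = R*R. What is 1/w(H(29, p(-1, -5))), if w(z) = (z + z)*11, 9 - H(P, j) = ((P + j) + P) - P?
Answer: 1/660 ≈ 0.0015152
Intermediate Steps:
p(I, R) = -2*R² (p(I, R) = -2*R*R = -2*R²)
H(P, j) = 9 - P - j (H(P, j) = 9 - (((P + j) + P) - P) = 9 - ((j + 2*P) - P) = 9 - (P + j) = 9 + (-P - j) = 9 - P - j)
w(z) = 22*z (w(z) = (2*z)*11 = 22*z)
1/w(H(29, p(-1, -5))) = 1/(22*(9 - 1*29 - (-2)*(-5)²)) = 1/(22*(9 - 29 - (-2)*25)) = 1/(22*(9 - 29 - 1*(-50))) = 1/(22*(9 - 29 + 50)) = 1/(22*30) = 1/660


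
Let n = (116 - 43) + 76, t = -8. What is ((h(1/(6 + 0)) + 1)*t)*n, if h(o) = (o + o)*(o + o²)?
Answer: -34270/27 ≈ -1269.3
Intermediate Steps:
h(o) = 2*o*(o + o²) (h(o) = (2*o)*(o + o²) = 2*o*(o + o²))
n = 149 (n = 73 + 76 = 149)
((h(1/(6 + 0)) + 1)*t)*n = ((2*(1/(6 + 0))²*(1 + 1/(6 + 0)) + 1)*(-8))*149 = ((2*(1/6)²*(1 + 1/6) + 1)*(-8))*149 = ((2*(⅙)²*(1 + ⅙) + 1)*(-8))*149 = ((2*(1/36)*(7/6) + 1)*(-8))*149 = ((7/108 + 1)*(-8))*149 = ((115/108)*(-8))*149 = -230/27*149 = -34270/27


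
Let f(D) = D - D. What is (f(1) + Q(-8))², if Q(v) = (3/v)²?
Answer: 81/4096 ≈ 0.019775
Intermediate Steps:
f(D) = 0
Q(v) = 9/v²
(f(1) + Q(-8))² = (0 + 9/(-8)²)² = (0 + 9*(1/64))² = (0 + 9/64)² = (9/64)² = 81/4096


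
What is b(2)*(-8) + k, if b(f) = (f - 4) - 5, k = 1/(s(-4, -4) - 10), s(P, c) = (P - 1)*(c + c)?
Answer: 1681/30 ≈ 56.033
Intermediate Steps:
s(P, c) = 2*c*(-1 + P) (s(P, c) = (-1 + P)*(2*c) = 2*c*(-1 + P))
k = 1/30 (k = 1/(2*(-4)*(-1 - 4) - 10) = 1/(2*(-4)*(-5) - 10) = 1/(40 - 10) = 1/30 ≈ 0.033333)
b(f) = -9 + f (b(f) = (-4 + f) - 5 = -9 + f)
b(2)*(-8) + k = (-9 + 2)*(-8) + 1/30 = -7*(-8) + 1/30 = 56 + 1/30 = 1681/30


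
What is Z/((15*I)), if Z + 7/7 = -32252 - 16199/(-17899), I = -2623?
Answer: 577280248/704236155 ≈ 0.81973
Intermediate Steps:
Z = -577280248/17899 (Z = -1 + (-32252 - 16199/(-17899)) = -1 + (-32252 - 16199*(-1)/17899) = -1 + (-32252 - 1*(-16199/17899)) = -1 + (-32252 + 16199/17899) = -1 - 577262349/17899 = -577280248/17899 ≈ -32252.)
Z/((15*I)) = -577280248/(17899*(15*(-2623))) = -577280248/17899/(-39345) = -577280248/17899*(-1/39345) = 577280248/704236155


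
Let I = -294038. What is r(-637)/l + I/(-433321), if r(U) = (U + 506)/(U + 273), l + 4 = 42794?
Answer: 654266182333/964173890680 ≈ 0.67858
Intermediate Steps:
l = 42790 (l = -4 + 42794 = 42790)
r(U) = (506 + U)/(273 + U)
r(-637)/l + I/(-433321) = ((506 - 637)/(273 - 637))/42790 - 294038/(-433321) = (-131/(-364))*(1/42790) - 294038*(-1/433321) = -1/364*(-131)*(1/42790) + 294038/433321 = (131/364)*(1/42790) + 294038/433321 = 131/15575560 + 294038/433321 = 654266182333/964173890680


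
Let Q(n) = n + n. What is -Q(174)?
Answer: -348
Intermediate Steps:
Q(n) = 2*n
-Q(174) = -2*174 = -1*348 = -348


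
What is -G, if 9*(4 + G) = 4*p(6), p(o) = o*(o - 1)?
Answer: -28/3 ≈ -9.3333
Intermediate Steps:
p(o) = o*(-1 + o)
G = 28/3 (G = -4 + (4*(6*(-1 + 6)))/9 = -4 + (4*(6*5))/9 = -4 + (4*30)/9 = -4 + (⅑)*120 = -4 + 40/3 = 28/3 ≈ 9.3333)
-G = -1*28/3 = -28/3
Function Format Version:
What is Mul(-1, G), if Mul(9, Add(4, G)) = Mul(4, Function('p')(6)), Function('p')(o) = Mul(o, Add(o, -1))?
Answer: Rational(-28, 3) ≈ -9.3333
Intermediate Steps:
Function('p')(o) = Mul(o, Add(-1, o))
G = Rational(28, 3) (G = Add(-4, Mul(Rational(1, 9), Mul(4, Mul(6, Add(-1, 6))))) = Add(-4, Mul(Rational(1, 9), Mul(4, Mul(6, 5)))) = Add(-4, Mul(Rational(1, 9), Mul(4, 30))) = Add(-4, Mul(Rational(1, 9), 120)) = Add(-4, Rational(40, 3)) = Rational(28, 3) ≈ 9.3333)
Mul(-1, G) = Mul(-1, Rational(28, 3)) = Rational(-28, 3)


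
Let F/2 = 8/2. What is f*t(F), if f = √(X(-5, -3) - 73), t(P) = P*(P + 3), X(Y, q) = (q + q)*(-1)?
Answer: 88*I*√67 ≈ 720.31*I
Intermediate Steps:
F = 8 (F = 2*(8/2) = 2*(8*(½)) = 2*4 = 8)
X(Y, q) = -2*q (X(Y, q) = (2*q)*(-1) = -2*q)
t(P) = P*(3 + P)
f = I*√67 (f = √(-2*(-3) - 73) = √(6 - 73) = √(-67) = I*√67 ≈ 8.1853*I)
f*t(F) = (I*√67)*(8*(3 + 8)) = (I*√67)*(8*11) = (I*√67)*88 = 88*I*√67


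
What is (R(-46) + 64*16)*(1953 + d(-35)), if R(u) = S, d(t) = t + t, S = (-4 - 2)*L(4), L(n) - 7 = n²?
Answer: 1668338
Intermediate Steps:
L(n) = 7 + n²
S = -138 (S = (-4 - 2)*(7 + 4²) = -6*(7 + 16) = -6*23 = -138)
d(t) = 2*t
R(u) = -138
(R(-46) + 64*16)*(1953 + d(-35)) = (-138 + 64*16)*(1953 + 2*(-35)) = (-138 + 1024)*(1953 - 70) = 886*1883 = 1668338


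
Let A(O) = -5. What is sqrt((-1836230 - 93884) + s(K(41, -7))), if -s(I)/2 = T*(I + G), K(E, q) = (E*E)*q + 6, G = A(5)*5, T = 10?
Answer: 39*I*sqrt(1114) ≈ 1301.7*I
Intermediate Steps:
G = -25 (G = -5*5 = -25)
K(E, q) = 6 + q*E**2 (K(E, q) = E**2*q + 6 = q*E**2 + 6 = 6 + q*E**2)
s(I) = 500 - 20*I (s(I) = -20*(I - 25) = -20*(-25 + I) = -2*(-250 + 10*I) = 500 - 20*I)
sqrt((-1836230 - 93884) + s(K(41, -7))) = sqrt((-1836230 - 93884) + (500 - 20*(6 - 7*41**2))) = sqrt(-1930114 + (500 - 20*(6 - 7*1681))) = sqrt(-1930114 + (500 - 20*(6 - 11767))) = sqrt(-1930114 + (500 - 20*(-11761))) = sqrt(-1930114 + (500 + 235220)) = sqrt(-1930114 + 235720) = sqrt(-1694394) = 39*I*sqrt(1114)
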